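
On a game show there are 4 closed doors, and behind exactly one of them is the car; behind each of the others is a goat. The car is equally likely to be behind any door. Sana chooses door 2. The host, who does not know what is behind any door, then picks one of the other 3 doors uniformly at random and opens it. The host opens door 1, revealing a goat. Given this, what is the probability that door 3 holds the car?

1/3

Because the host chose which door to open without knowing where the car is, the choice is independent of the prize location. Learning that door 1 does not hold the car simply rules out that one location and leaves the remaining 3 doors still equally likely by symmetry.
So P(the car behind door 3) = 1/3.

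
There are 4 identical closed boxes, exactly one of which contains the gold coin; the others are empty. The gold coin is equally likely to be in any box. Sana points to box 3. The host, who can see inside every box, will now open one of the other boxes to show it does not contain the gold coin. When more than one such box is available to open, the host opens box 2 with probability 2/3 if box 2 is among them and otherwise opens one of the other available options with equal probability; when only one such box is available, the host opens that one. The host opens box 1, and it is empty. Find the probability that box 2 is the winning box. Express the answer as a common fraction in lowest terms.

1/2

Apply Bayes' rule, conditioning on where the gold coin actually is.
If it is in box 1 (prior 1/4): the host opened box 1, so this case is ruled out; weight (1/4)·0 = 0.
If it is in box 2 (prior 1/4): box 2 holds the prize so is unavailable; the host chooses uniformly among the 2 others, probability 1/2; weight (1/4)·(1/2) = 1/8.
If it is in box 3 (prior 1/4): box 2 is available but not opened; box 1 gets probability (1 − 2/3)/2 = 1/6; weight (1/4)·(1/6) = 1/24.
If it is in box 4 (prior 1/4): box 2 is available but not opened, probability 1/3; weight (1/4)·(1/3) = 1/12.
The weights sum to 1/4.
So P(the gold coin in box 2 | the host opened box 1) = (1/8) / (1/4) = 1/2.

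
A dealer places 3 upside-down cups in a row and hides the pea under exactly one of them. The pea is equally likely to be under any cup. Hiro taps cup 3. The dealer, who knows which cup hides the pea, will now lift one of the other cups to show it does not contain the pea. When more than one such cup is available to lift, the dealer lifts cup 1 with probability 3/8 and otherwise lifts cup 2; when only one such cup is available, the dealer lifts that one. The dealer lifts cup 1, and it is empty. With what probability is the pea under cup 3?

3/11

Condition on the true location of the pea.
If it is under cup 1 (prior 1/3): the dealer opened cup 1, so this case is ruled out; weight (1/3)·0 = 0.
If it is under cup 2 (prior 1/3): only cup 1 is available, probability 1; weight (1/3)·1 = 1/3.
If it is under cup 3 (prior 1/3): cup 1 is available, opened with probability 3/8; weight (1/3)·(3/8) = 1/8.
The weights sum to 11/24.
So P(the pea under cup 3 | the dealer opened cup 1) = (1/8) / (11/24) = 3/11.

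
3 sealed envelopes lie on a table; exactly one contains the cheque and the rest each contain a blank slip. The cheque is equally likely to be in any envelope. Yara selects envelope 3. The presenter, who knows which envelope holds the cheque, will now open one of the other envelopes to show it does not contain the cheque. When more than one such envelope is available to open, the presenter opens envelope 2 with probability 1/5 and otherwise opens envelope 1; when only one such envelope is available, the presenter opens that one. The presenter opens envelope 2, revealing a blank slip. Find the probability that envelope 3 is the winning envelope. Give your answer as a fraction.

1/6

Apply Bayes' rule, conditioning on where the cheque actually is.
If it is in envelope 1 (prior 1/3): only envelope 2 is available, probability 1; weight (1/3)·1 = 1/3.
If it is in envelope 2 (prior 1/3): the presenter opened envelope 2, so this case is ruled out; weight (1/3)·0 = 0.
If it is in envelope 3 (prior 1/3): envelope 2 is available, opened with probability 1/5; weight (1/3)·(1/5) = 1/15.
The weights sum to 2/5.
So P(the cheque in envelope 3 | the presenter opened envelope 2) = (1/15) / (2/5) = 1/6.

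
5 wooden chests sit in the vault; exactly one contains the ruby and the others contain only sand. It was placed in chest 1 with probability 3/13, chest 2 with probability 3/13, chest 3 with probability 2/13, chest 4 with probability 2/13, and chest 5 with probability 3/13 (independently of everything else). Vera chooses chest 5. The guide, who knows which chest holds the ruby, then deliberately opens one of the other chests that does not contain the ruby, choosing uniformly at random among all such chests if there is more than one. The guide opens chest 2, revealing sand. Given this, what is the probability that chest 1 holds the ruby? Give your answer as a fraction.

12/37

Apply Bayes' rule, conditioning on where the ruby actually is.
If it is in chest 1 (prior 3/13): the guide has 3 equally likely choices, so probability 1/3; weight (3/13)·(1/3) = 1/13.
If it is in chest 2 (prior 3/13): the guide opened chest 2, so this case is ruled out; weight (3/13)·0 = 0.
If it is in either of chests 3 and 4 (prior 2/13 each): the guide has 3 equally likely choices, so probability 1/3; weight (2/13)·(1/3) = 2/39 each.
If it is in chest 5 (prior 3/13): the guide has 4 equally likely choices, so probability 1/4; weight (3/13)·(1/4) = 3/52.
The weights sum to 37/156.
So P(the ruby in chest 1 | the guide opened chest 2) = (1/13) / (37/156) = 12/37.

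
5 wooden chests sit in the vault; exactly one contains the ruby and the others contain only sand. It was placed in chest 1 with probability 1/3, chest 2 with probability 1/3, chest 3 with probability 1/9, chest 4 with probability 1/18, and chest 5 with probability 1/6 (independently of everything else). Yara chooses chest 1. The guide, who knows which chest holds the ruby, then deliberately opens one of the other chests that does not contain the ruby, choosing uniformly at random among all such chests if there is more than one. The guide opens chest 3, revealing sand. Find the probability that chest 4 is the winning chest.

2/29

Consider each possible location of the ruby in turn.
If it is in chest 1 (prior 1/3): the guide has 4 equally likely choices, so probability 1/4; weight (1/3)·(1/4) = 1/12.
If it is in chest 2 (prior 1/3): the guide has 3 equally likely choices, so probability 1/3; weight (1/3)·(1/3) = 1/9.
If it is in chest 3 (prior 1/9): the guide opened chest 3, so this case is ruled out; weight (1/9)·0 = 0.
If it is in chest 4 (prior 1/18): the guide has 3 equally likely choices, so probability 1/3; weight (1/18)·(1/3) = 1/54.
If it is in chest 5 (prior 1/6): the guide has 3 equally likely choices, so probability 1/3; weight (1/6)·(1/3) = 1/18.
The weights sum to 29/108.
So P(the ruby in chest 4 | the guide opened chest 3) = (1/54) / (29/108) = 2/29.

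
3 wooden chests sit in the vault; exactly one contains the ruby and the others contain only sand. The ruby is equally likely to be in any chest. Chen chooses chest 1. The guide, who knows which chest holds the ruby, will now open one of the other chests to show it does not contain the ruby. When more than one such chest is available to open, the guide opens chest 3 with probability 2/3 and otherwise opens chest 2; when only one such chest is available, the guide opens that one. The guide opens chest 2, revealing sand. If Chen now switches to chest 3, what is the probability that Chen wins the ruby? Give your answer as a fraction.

Condition on the true location of the ruby.
If it is in chest 1 (prior 1/3): chest 3 is available but not opened, probability 1/3; weight (1/3)·(1/3) = 1/9.
If it is in chest 2 (prior 1/3): the guide opened chest 2, so this case is ruled out; weight (1/3)·0 = 0.
If it is in chest 3 (prior 1/3): only chest 2 is available, probability 1; weight (1/3)·1 = 1/3.
The weights sum to 4/9.
So P(the ruby in chest 3 | the guide opened chest 2) = (1/3) / (4/9) = 3/4.

3/4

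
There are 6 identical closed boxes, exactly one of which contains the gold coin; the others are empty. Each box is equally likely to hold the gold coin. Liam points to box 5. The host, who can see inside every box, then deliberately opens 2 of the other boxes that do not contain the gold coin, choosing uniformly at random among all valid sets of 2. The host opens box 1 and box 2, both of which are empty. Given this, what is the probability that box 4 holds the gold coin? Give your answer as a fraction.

5/18

Consider each possible location of the gold coin in turn.
If it is in either of boxes 1 and 2 (prior 1/6 each): that box was opened and seen not to hold the prize — ruled out; weight (1/6)·0 = 0 each.
If it is in any of boxes 3, 4, and 6 (prior 1/6 each): the host has 6 equally likely choices, so probability 1/6; weight (1/6)·(1/6) = 1/36 each.
If it is in box 5 (prior 1/6): the host has 10 equally likely choices, so probability 1/10; weight (1/6)·(1/10) = 1/60.
The weights sum to 1/10.
So P(the gold coin in box 4 | the host opened box 1 and box 2) = (1/36) / (1/10) = 5/18.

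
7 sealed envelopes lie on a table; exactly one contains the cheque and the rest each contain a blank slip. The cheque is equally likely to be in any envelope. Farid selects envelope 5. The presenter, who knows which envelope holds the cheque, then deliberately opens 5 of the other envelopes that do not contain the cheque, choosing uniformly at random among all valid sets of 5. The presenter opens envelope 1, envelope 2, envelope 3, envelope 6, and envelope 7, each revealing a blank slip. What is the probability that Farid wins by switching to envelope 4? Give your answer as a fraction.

Consider each possible location of the cheque in turn.
If it is in any of envelopes 1, 2, 3, 6, and 7 (prior 1/7 each): that envelope was opened and seen not to hold the prize — ruled out; weight (1/7)·0 = 0 each.
If it is in envelope 4 (prior 1/7): the presenter has no choice, probability 1; weight (1/7)·1 = 1/7.
If it is in envelope 5 (prior 1/7): the presenter has 6 equally likely choices, so probability 1/6; weight (1/7)·(1/6) = 1/42.
The weights sum to 1/6.
So P(the cheque in envelope 4 | the presenter opened envelope 1, envelope 2, envelope 3, envelope 6, and envelope 7) = (1/7) / (1/6) = 6/7.

6/7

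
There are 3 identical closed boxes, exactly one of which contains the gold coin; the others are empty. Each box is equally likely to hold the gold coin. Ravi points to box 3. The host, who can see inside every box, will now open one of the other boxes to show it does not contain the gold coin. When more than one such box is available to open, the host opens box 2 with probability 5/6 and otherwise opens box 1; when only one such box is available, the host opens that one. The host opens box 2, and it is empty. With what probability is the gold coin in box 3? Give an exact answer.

5/11

Consider each possible location of the gold coin in turn.
If it is in box 1 (prior 1/3): only box 2 is available, probability 1; weight (1/3)·1 = 1/3.
If it is in box 2 (prior 1/3): the host opened box 2, so this case is ruled out; weight (1/3)·0 = 0.
If it is in box 3 (prior 1/3): box 2 is available, opened with probability 5/6; weight (1/3)·(5/6) = 5/18.
The weights sum to 11/18.
So P(the gold coin in box 3 | the host opened box 2) = (5/18) / (11/18) = 5/11.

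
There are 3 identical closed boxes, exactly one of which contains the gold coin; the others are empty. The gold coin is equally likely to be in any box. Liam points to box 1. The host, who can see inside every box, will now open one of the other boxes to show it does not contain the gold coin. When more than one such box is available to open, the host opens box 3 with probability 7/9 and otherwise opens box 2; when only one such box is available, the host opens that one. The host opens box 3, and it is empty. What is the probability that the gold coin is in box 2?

9/16

Apply Bayes' rule, conditioning on where the gold coin actually is.
If it is in box 1 (prior 1/3): box 3 is available, opened with probability 7/9; weight (1/3)·(7/9) = 7/27.
If it is in box 2 (prior 1/3): only box 3 is available, probability 1; weight (1/3)·1 = 1/3.
If it is in box 3 (prior 1/3): the host opened box 3, so this case is ruled out; weight (1/3)·0 = 0.
The weights sum to 16/27.
So P(the gold coin in box 2 | the host opened box 3) = (1/3) / (16/27) = 9/16.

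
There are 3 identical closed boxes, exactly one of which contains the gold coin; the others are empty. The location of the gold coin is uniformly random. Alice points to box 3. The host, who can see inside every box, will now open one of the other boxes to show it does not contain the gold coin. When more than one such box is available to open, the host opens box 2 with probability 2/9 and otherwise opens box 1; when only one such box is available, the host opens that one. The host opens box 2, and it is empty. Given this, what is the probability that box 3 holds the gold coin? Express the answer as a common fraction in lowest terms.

Apply Bayes' rule, conditioning on where the gold coin actually is.
If it is in box 1 (prior 1/3): only box 2 is available, probability 1; weight (1/3)·1 = 1/3.
If it is in box 2 (prior 1/3): the host opened box 2, so this case is ruled out; weight (1/3)·0 = 0.
If it is in box 3 (prior 1/3): box 2 is available, opened with probability 2/9; weight (1/3)·(2/9) = 2/27.
The weights sum to 11/27.
So P(the gold coin in box 3 | the host opened box 2) = (2/27) / (11/27) = 2/11.

2/11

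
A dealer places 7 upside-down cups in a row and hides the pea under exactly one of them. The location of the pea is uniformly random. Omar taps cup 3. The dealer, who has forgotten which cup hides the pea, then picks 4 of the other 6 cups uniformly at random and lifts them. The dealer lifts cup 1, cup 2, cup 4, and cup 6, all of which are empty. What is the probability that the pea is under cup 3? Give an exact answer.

1/3

Because the dealer chose which cups to lift without knowing where the pea is, the choice is independent of the prize location. Learning that none of the 4 opened cups holds the pea simply rules out those 4 locations and leaves the remaining 3 cups still equally likely by symmetry.
So P(the pea under cup 3) = 1/3.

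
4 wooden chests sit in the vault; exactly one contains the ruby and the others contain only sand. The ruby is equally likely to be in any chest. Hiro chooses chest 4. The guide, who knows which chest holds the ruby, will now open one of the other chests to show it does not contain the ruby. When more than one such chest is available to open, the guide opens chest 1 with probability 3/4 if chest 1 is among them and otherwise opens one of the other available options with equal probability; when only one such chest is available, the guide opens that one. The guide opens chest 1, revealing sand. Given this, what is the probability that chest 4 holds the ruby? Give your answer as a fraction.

Condition on the true location of the ruby.
If it is in chest 1 (prior 1/4): the guide opened chest 1, so this case is ruled out; weight (1/4)·0 = 0.
If it is in any of chests 2, 3, and 4 (prior 1/4 each): chest 1 is available, opened with probability 3/4; weight (1/4)·(3/4) = 3/16 each.
The weights sum to 9/16.
So P(the ruby in chest 4 | the guide opened chest 1) = (3/16) / (9/16) = 1/3.

1/3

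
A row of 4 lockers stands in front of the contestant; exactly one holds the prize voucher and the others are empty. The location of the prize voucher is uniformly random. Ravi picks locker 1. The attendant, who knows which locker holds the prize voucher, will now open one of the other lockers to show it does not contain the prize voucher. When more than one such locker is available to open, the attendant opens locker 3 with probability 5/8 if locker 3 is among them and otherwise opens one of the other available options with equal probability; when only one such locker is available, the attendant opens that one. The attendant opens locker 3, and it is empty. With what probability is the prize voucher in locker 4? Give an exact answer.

Consider each possible location of the prize voucher in turn.
If it is in any of lockers 1, 2, and 4 (prior 1/4 each): locker 3 is available, opened with probability 5/8; weight (1/4)·(5/8) = 5/32 each.
If it is in locker 3 (prior 1/4): the attendant opened locker 3, so this case is ruled out; weight (1/4)·0 = 0.
The weights sum to 15/32.
So P(the prize voucher in locker 4 | the attendant opened locker 3) = (5/32) / (15/32) = 1/3.

1/3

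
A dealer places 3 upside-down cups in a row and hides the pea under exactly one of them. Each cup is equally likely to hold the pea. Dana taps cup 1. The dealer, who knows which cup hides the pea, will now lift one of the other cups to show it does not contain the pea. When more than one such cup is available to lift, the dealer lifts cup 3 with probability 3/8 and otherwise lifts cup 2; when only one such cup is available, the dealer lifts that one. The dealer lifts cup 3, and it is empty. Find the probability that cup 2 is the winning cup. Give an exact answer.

Condition on the true location of the pea.
If it is under cup 1 (prior 1/3): cup 3 is available, opened with probability 3/8; weight (1/3)·(3/8) = 1/8.
If it is under cup 2 (prior 1/3): only cup 3 is available, probability 1; weight (1/3)·1 = 1/3.
If it is under cup 3 (prior 1/3): the dealer opened cup 3, so this case is ruled out; weight (1/3)·0 = 0.
The weights sum to 11/24.
So P(the pea under cup 2 | the dealer opened cup 3) = (1/3) / (11/24) = 8/11.

8/11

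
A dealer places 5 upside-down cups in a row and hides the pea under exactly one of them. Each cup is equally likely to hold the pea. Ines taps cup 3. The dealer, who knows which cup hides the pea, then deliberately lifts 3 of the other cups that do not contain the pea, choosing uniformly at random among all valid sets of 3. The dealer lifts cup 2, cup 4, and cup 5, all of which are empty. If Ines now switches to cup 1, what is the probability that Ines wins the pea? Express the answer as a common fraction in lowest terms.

Consider each possible location of the pea in turn.
If it is under cup 1 (prior 1/5): the dealer has no choice, probability 1; weight (1/5)·1 = 1/5.
If it is under any of cups 2, 4, and 5 (prior 1/5 each): that cup was opened and seen not to hold the prize — ruled out; weight (1/5)·0 = 0 each.
If it is under cup 3 (prior 1/5): the dealer has 4 equally likely choices, so probability 1/4; weight (1/5)·(1/4) = 1/20.
The weights sum to 1/4.
So P(the pea under cup 1 | the dealer opened cup 2, cup 4, and cup 5) = (1/5) / (1/4) = 4/5.

4/5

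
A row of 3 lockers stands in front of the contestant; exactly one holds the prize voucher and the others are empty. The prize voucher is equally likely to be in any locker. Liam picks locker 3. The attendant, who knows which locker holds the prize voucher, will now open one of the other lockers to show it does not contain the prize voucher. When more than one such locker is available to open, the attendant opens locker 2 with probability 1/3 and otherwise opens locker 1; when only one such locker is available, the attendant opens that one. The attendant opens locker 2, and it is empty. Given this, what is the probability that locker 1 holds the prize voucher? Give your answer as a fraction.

Apply Bayes' rule, conditioning on where the prize voucher actually is.
If it is in locker 1 (prior 1/3): only locker 2 is available, probability 1; weight (1/3)·1 = 1/3.
If it is in locker 2 (prior 1/3): the attendant opened locker 2, so this case is ruled out; weight (1/3)·0 = 0.
If it is in locker 3 (prior 1/3): locker 2 is available, opened with probability 1/3; weight (1/3)·(1/3) = 1/9.
The weights sum to 4/9.
So P(the prize voucher in locker 1 | the attendant opened locker 2) = (1/3) / (4/9) = 3/4.

3/4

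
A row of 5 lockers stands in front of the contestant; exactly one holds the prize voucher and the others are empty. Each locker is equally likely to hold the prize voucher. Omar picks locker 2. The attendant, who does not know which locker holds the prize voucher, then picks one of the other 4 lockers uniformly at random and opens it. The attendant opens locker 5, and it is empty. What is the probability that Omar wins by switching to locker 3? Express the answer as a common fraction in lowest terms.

Apply Bayes' rule, conditioning on where the prize voucher actually is.
If it is in any of lockers 1, 2, 3, and 4 (prior 1/5 each): the attendant picks locker 5 with probability 1/4 regardless, and it is not the prize; weight (1/5)·(1/4) = 1/20 each.
If it is in locker 5 (prior 1/5): the attendant opened locker 5, so this case is ruled out; weight (1/5)·0 = 0.
The weights sum to 1/5.
So P(the prize voucher in locker 3 | the attendant opened locker 5) = (1/20) / (1/5) = 1/4.

1/4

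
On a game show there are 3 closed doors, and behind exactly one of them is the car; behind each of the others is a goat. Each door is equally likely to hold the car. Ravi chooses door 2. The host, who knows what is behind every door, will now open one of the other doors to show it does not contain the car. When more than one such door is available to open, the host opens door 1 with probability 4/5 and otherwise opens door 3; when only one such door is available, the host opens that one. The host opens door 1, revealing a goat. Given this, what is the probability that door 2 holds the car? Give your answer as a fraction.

Apply Bayes' rule, conditioning on where the car actually is.
If it is behind door 1 (prior 1/3): the host opened door 1, so this case is ruled out; weight (1/3)·0 = 0.
If it is behind door 2 (prior 1/3): door 1 is available, opened with probability 4/5; weight (1/3)·(4/5) = 4/15.
If it is behind door 3 (prior 1/3): only door 1 is available, probability 1; weight (1/3)·1 = 1/3.
The weights sum to 3/5.
So P(the car behind door 2 | the host opened door 1) = (4/15) / (3/5) = 4/9.

4/9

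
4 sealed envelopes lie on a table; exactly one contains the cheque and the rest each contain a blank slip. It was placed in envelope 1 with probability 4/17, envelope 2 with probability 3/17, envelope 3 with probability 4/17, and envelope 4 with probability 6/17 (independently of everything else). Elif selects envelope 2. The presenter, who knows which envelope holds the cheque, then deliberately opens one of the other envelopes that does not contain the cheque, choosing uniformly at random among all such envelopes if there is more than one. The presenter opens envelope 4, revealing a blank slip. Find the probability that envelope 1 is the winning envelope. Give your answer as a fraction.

Apply Bayes' rule, conditioning on where the cheque actually is.
If it is in either of envelopes 1 and 3 (prior 4/17 each): the presenter has 2 equally likely choices, so probability 1/2; weight (4/17)·(1/2) = 2/17 each.
If it is in envelope 2 (prior 3/17): the presenter has 3 equally likely choices, so probability 1/3; weight (3/17)·(1/3) = 1/17.
If it is in envelope 4 (prior 6/17): the presenter opened envelope 4, so this case is ruled out; weight (6/17)·0 = 0.
The weights sum to 5/17.
So P(the cheque in envelope 1 | the presenter opened envelope 4) = (2/17) / (5/17) = 2/5.

2/5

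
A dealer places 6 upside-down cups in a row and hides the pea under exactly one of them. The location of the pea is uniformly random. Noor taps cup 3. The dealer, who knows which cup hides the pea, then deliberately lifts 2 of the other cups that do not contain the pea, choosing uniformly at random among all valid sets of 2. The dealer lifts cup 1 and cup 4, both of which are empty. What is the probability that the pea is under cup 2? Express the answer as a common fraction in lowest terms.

5/18

Condition on the true location of the pea.
If it is under either of cups 1 and 4 (prior 1/6 each): that cup was opened and seen not to hold the prize — ruled out; weight (1/6)·0 = 0 each.
If it is under any of cups 2, 5, and 6 (prior 1/6 each): the dealer has 6 equally likely choices, so probability 1/6; weight (1/6)·(1/6) = 1/36 each.
If it is under cup 3 (prior 1/6): the dealer has 10 equally likely choices, so probability 1/10; weight (1/6)·(1/10) = 1/60.
The weights sum to 1/10.
So P(the pea under cup 2 | the dealer opened cup 1 and cup 4) = (1/36) / (1/10) = 5/18.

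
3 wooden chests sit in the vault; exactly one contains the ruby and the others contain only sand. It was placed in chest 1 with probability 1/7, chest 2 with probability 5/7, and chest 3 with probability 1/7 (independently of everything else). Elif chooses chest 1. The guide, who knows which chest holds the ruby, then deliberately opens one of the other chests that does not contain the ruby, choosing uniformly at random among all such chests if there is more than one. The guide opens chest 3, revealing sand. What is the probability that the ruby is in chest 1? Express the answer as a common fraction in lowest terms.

Condition on the true location of the ruby.
If it is in chest 1 (prior 1/7): the guide has 2 equally likely choices, so probability 1/2; weight (1/7)·(1/2) = 1/14.
If it is in chest 2 (prior 5/7): the guide has no choice, probability 1; weight (5/7)·1 = 5/7.
If it is in chest 3 (prior 1/7): the guide opened chest 3, so this case is ruled out; weight (1/7)·0 = 0.
The weights sum to 11/14.
So P(the ruby in chest 1 | the guide opened chest 3) = (1/14) / (11/14) = 1/11.

1/11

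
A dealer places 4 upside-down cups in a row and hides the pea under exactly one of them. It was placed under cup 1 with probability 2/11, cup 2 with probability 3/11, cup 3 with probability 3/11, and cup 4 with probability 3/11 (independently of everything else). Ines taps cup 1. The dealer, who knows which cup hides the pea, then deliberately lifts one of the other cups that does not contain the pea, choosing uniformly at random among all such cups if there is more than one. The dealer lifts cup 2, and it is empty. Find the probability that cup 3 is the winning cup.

9/22

Consider each possible location of the pea in turn.
If it is under cup 1 (prior 2/11): the dealer has 3 equally likely choices, so probability 1/3; weight (2/11)·(1/3) = 2/33.
If it is under cup 2 (prior 3/11): the dealer opened cup 2, so this case is ruled out; weight (3/11)·0 = 0.
If it is under either of cups 3 and 4 (prior 3/11 each): the dealer has 2 equally likely choices, so probability 1/2; weight (3/11)·(1/2) = 3/22 each.
The weights sum to 1/3.
So P(the pea under cup 3 | the dealer opened cup 2) = (3/22) / (1/3) = 9/22.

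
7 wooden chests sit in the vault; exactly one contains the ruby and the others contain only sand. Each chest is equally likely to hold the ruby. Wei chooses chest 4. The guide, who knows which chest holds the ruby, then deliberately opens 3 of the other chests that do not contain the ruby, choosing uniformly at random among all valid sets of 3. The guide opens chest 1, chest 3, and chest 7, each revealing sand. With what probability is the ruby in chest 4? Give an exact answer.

Apply Bayes' rule, conditioning on where the ruby actually is.
If it is in any of chests 1, 3, and 7 (prior 1/7 each): that chest was opened and seen not to hold the prize — ruled out; weight (1/7)·0 = 0 each.
If it is in any of chests 2, 5, and 6 (prior 1/7 each): the guide has 10 equally likely choices, so probability 1/10; weight (1/7)·(1/10) = 1/70 each.
If it is in chest 4 (prior 1/7): the guide has 20 equally likely choices, so probability 1/20; weight (1/7)·(1/20) = 1/140.
The weights sum to 1/20.
So P(the ruby in chest 4 | the guide opened chest 1, chest 3, and chest 7) = (1/140) / (1/20) = 1/7.

1/7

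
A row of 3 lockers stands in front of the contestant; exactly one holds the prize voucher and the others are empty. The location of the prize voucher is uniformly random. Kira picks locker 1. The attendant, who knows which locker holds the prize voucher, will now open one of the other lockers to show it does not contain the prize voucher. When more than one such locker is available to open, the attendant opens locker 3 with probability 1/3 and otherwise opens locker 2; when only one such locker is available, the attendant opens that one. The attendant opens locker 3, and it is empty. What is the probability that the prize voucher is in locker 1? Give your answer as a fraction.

1/4

Apply Bayes' rule, conditioning on where the prize voucher actually is.
If it is in locker 1 (prior 1/3): locker 3 is available, opened with probability 1/3; weight (1/3)·(1/3) = 1/9.
If it is in locker 2 (prior 1/3): only locker 3 is available, probability 1; weight (1/3)·1 = 1/3.
If it is in locker 3 (prior 1/3): the attendant opened locker 3, so this case is ruled out; weight (1/3)·0 = 0.
The weights sum to 4/9.
So P(the prize voucher in locker 1 | the attendant opened locker 3) = (1/9) / (4/9) = 1/4.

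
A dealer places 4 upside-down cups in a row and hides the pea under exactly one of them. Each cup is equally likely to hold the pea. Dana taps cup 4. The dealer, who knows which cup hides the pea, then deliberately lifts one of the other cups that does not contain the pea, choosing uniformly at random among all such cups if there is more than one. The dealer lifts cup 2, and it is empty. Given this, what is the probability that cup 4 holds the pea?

Consider each possible location of the pea in turn.
If it is under either of cups 1 and 3 (prior 1/4 each): the dealer has 2 equally likely choices, so probability 1/2; weight (1/4)·(1/2) = 1/8 each.
If it is under cup 2 (prior 1/4): the dealer opened cup 2, so this case is ruled out; weight (1/4)·0 = 0.
If it is under cup 4 (prior 1/4): the dealer has 3 equally likely choices, so probability 1/3; weight (1/4)·(1/3) = 1/12.
The weights sum to 1/3.
So P(the pea under cup 4 | the dealer opened cup 2) = (1/12) / (1/3) = 1/4.

1/4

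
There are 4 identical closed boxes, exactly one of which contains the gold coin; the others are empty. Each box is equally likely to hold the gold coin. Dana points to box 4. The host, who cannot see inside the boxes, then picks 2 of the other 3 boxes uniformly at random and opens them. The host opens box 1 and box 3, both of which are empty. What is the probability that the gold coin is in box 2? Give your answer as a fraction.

1/2

Because the host chose which boxes to open without knowing where the gold coin is, the choice is independent of the prize location. Learning that none of the 2 opened boxes holds the gold coin simply rules out those 2 locations and leaves the remaining 2 boxes still equally likely by symmetry.
So P(the gold coin in box 2) = 1/2.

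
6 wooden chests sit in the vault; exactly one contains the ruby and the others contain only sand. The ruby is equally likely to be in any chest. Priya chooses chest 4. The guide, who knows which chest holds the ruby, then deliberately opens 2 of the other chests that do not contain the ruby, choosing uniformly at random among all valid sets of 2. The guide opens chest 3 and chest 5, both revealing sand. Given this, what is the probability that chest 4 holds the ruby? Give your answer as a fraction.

Apply Bayes' rule, conditioning on where the ruby actually is.
If it is in any of chests 1, 2, and 6 (prior 1/6 each): the guide has 6 equally likely choices, so probability 1/6; weight (1/6)·(1/6) = 1/36 each.
If it is in either of chests 3 and 5 (prior 1/6 each): that chest was opened and seen not to hold the prize — ruled out; weight (1/6)·0 = 0 each.
If it is in chest 4 (prior 1/6): the guide has 10 equally likely choices, so probability 1/10; weight (1/6)·(1/10) = 1/60.
The weights sum to 1/10.
So P(the ruby in chest 4 | the guide opened chest 3 and chest 5) = (1/60) / (1/10) = 1/6.

1/6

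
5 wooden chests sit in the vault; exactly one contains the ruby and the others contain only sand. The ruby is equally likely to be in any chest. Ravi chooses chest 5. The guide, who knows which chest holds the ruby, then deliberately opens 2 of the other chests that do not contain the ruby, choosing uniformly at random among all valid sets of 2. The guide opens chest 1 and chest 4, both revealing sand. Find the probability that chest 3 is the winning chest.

Condition on the true location of the ruby.
If it is in either of chests 1 and 4 (prior 1/5 each): that chest was opened and seen not to hold the prize — ruled out; weight (1/5)·0 = 0 each.
If it is in either of chests 2 and 3 (prior 1/5 each): the guide has 3 equally likely choices, so probability 1/3; weight (1/5)·(1/3) = 1/15 each.
If it is in chest 5 (prior 1/5): the guide has 6 equally likely choices, so probability 1/6; weight (1/5)·(1/6) = 1/30.
The weights sum to 1/6.
So P(the ruby in chest 3 | the guide opened chest 1 and chest 4) = (1/15) / (1/6) = 2/5.

2/5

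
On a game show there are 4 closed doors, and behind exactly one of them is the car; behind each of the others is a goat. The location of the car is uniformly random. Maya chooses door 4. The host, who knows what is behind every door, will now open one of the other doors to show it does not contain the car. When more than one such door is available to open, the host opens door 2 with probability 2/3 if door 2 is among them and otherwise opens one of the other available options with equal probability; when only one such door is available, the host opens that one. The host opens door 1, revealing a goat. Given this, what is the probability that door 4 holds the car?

Condition on the true location of the car.
If it is behind door 1 (prior 1/4): the host opened door 1, so this case is ruled out; weight (1/4)·0 = 0.
If it is behind door 2 (prior 1/4): door 2 holds the prize so is unavailable; the host chooses uniformly among the 2 others, probability 1/2; weight (1/4)·(1/2) = 1/8.
If it is behind door 3 (prior 1/4): door 2 is available but not opened, probability 1/3; weight (1/4)·(1/3) = 1/12.
If it is behind door 4 (prior 1/4): door 2 is available but not opened; door 1 gets probability (1 − 2/3)/2 = 1/6; weight (1/4)·(1/6) = 1/24.
The weights sum to 1/4.
So P(the car behind door 4 | the host opened door 1) = (1/24) / (1/4) = 1/6.

1/6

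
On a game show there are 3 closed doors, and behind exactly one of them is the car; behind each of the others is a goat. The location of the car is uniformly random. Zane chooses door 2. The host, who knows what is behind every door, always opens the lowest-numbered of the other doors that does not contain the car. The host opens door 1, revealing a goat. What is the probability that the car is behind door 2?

Condition on the true location of the car.
If it is behind door 1 (prior 1/3): the host opened door 1, so this case is ruled out; weight (1/3)·0 = 0.
If it is behind either of doors 2 and 3 (prior 1/3 each): door 1 is the lowest-numbered option available, probability 1; weight (1/3)·1 = 1/3 each.
The weights sum to 2/3.
So P(the car behind door 2 | the host opened door 1) = (1/3) / (2/3) = 1/2.

1/2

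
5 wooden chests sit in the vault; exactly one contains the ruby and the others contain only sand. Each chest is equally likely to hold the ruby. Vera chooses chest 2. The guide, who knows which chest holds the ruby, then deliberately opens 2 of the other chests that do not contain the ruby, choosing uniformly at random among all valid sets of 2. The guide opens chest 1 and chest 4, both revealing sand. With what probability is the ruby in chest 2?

Condition on the true location of the ruby.
If it is in either of chests 1 and 4 (prior 1/5 each): that chest was opened and seen not to hold the prize — ruled out; weight (1/5)·0 = 0 each.
If it is in chest 2 (prior 1/5): the guide has 6 equally likely choices, so probability 1/6; weight (1/5)·(1/6) = 1/30.
If it is in either of chests 3 and 5 (prior 1/5 each): the guide has 3 equally likely choices, so probability 1/3; weight (1/5)·(1/3) = 1/15 each.
The weights sum to 1/6.
So P(the ruby in chest 2 | the guide opened chest 1 and chest 4) = (1/30) / (1/6) = 1/5.

1/5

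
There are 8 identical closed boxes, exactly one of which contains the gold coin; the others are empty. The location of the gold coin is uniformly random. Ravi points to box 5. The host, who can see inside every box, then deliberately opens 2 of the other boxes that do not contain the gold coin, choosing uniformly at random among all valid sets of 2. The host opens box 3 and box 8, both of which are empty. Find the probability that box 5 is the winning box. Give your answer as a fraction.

1/8

Apply Bayes' rule, conditioning on where the gold coin actually is.
If it is in any of boxes 1, 2, 4, 6, and 7 (prior 1/8 each): the host has 15 equally likely choices, so probability 1/15; weight (1/8)·(1/15) = 1/120 each.
If it is in either of boxes 3 and 8 (prior 1/8 each): that box was opened and seen not to hold the prize — ruled out; weight (1/8)·0 = 0 each.
If it is in box 5 (prior 1/8): the host has 21 equally likely choices, so probability 1/21; weight (1/8)·(1/21) = 1/168.
The weights sum to 1/21.
So P(the gold coin in box 5 | the host opened box 3 and box 8) = (1/168) / (1/21) = 1/8.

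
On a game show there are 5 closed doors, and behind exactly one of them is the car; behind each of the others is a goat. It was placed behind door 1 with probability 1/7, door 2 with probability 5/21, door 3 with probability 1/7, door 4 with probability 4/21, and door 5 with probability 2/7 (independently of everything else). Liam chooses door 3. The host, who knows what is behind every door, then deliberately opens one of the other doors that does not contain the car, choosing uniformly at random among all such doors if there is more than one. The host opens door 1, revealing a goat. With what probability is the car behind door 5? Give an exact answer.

Condition on the true location of the car.
If it is behind door 1 (prior 1/7): the host opened door 1, so this case is ruled out; weight (1/7)·0 = 0.
If it is behind door 2 (prior 5/21): the host has 3 equally likely choices, so probability 1/3; weight (5/21)·(1/3) = 5/63.
If it is behind door 3 (prior 1/7): the host has 4 equally likely choices, so probability 1/4; weight (1/7)·(1/4) = 1/28.
If it is behind door 4 (prior 4/21): the host has 3 equally likely choices, so probability 1/3; weight (4/21)·(1/3) = 4/63.
If it is behind door 5 (prior 2/7): the host has 3 equally likely choices, so probability 1/3; weight (2/7)·(1/3) = 2/21.
The weights sum to 23/84.
So P(the car behind door 5 | the host opened door 1) = (2/21) / (23/84) = 8/23.

8/23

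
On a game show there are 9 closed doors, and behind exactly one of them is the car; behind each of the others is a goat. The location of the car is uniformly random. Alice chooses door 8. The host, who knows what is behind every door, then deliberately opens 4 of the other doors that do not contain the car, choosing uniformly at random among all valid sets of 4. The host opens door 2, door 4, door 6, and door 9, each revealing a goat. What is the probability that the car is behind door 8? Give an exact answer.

Condition on the true location of the car.
If it is behind any of doors 1, 3, 5, and 7 (prior 1/9 each): the host has 35 equally likely choices, so probability 1/35; weight (1/9)·(1/35) = 1/315 each.
If it is behind any of doors 2, 4, 6, and 9 (prior 1/9 each): that door was opened and seen not to hold the prize — ruled out; weight (1/9)·0 = 0 each.
If it is behind door 8 (prior 1/9): the host has 70 equally likely choices, so probability 1/70; weight (1/9)·(1/70) = 1/630.
The weights sum to 1/70.
So P(the car behind door 8 | the host opened door 2, door 4, door 6, and door 9) = (1/630) / (1/70) = 1/9.

1/9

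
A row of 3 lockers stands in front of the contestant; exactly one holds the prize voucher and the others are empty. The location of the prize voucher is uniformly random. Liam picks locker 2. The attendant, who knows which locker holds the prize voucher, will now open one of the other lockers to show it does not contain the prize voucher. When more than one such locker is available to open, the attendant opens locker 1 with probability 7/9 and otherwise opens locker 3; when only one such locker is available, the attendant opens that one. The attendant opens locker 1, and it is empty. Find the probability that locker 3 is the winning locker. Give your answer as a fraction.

9/16

Consider each possible location of the prize voucher in turn.
If it is in locker 1 (prior 1/3): the attendant opened locker 1, so this case is ruled out; weight (1/3)·0 = 0.
If it is in locker 2 (prior 1/3): locker 1 is available, opened with probability 7/9; weight (1/3)·(7/9) = 7/27.
If it is in locker 3 (prior 1/3): only locker 1 is available, probability 1; weight (1/3)·1 = 1/3.
The weights sum to 16/27.
So P(the prize voucher in locker 3 | the attendant opened locker 1) = (1/3) / (16/27) = 9/16.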